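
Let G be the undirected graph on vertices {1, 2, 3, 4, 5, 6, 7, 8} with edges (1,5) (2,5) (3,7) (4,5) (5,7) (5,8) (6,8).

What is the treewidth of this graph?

1

A width-1 tree decomposition is:
Bags: B1 = {1, 5}  B2 = {2, 5}  B3 = {4, 5}  B4 = {5, 7}  B5 = {3, 7}  B6 = {5, 8}  B7 = {6, 8}
Tree: B1–B2, B1–B3, B3–B4, B4–B5, B1–B6, B6–B7
Every bag has size at most 2, so the width is 2 − 1 = 1 and tw(G) ≤ 1. Any graph with an edge has treewidth ≥ 1, and G has the edge 5–1. Therefore the treewidth is 1.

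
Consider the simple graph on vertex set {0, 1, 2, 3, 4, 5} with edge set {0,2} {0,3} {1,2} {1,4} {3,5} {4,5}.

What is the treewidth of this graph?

A width-2 tree decomposition is:
Bags: B1 = {0, 3, 5}  B2 = {0, 2, 5}  B3 = {1, 2, 5}  B4 = {1, 4, 5}
Tree: B1–B2, B2–B3, B3–B4
Every bag has size at most 3, so the width is 3 − 1 = 2 and tw(G) ≤ 2. The edges 5–3–0–2–1–4–5 form a cycle, so G is not a tree and its treewidth is at least 2. The upper and lower bounds meet at 2, so that is the treewidth.

2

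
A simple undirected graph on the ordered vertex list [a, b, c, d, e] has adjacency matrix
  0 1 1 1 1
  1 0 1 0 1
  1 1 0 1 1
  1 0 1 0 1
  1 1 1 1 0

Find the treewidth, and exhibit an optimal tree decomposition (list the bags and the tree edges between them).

The largest bag has 4 vertices, giving width 3; this decomposition certifies tw(G) ≤ 3. On the other hand G contains the 4-clique {a, c, d, e}. A clique must lie in a single bag of any decomposition, so no decomposition can have width below 3. The upper and lower bounds meet at 3, so that is the treewidth.

Treewidth 3.
One optimal decomposition is:
Bags: B1 = {a, b, c, e}  B2 = {a, c, d, e}
Tree: B1–B2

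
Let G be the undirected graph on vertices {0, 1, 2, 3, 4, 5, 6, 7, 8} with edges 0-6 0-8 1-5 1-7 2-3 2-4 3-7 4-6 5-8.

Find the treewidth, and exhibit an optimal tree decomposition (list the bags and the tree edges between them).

Every bag has size at most 3, so the width is 3 − 1 = 2 and tw(G) ≤ 2. Since 7–1–5–8–0–6–4–2–3–7 is a cycle in G, G is not acyclic. Forests are exactly the graphs of treewidth ≤ 1, so tw(G) ≥ 2. Combining the bounds, tw(G) = 2.

Treewidth 2.
One optimal decomposition is:
Bags: B1 = {1, 5, 7}  B2 = {5, 7, 8}  B3 = {0, 7, 8}  B4 = {0, 6, 7}  B5 = {4, 6, 7}  B6 = {2, 4, 7}  B7 = {2, 3, 7}
Tree: B1–B2, B2–B3, B3–B4, B4–B5, B5–B6, B6–B7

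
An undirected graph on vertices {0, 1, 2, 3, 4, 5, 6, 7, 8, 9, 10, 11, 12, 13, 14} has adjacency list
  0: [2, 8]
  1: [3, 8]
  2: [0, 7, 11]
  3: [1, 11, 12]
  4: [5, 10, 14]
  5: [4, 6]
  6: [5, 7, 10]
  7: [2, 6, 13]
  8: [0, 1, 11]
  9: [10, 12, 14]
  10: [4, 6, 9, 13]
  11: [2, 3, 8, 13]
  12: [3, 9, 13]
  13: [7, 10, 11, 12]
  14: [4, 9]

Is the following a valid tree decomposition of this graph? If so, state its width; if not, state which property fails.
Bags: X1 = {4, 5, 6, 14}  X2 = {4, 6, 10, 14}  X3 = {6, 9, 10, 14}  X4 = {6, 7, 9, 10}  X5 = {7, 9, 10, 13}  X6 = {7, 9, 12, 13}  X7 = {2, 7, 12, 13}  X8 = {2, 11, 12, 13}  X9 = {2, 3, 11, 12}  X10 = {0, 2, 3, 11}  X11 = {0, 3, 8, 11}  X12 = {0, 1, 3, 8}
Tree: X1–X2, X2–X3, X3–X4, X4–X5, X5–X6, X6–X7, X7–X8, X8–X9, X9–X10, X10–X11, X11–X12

Every vertex of G appears in some bag (union = {0, 1, 2, 3, 4, 5, 6, 7, 8, 9, 10, 11, 12, 13, 14}); every edge is covered by a bag; and for each vertex v the set of bags containing v is connected in the bag tree. The decomposition is therefore valid. The largest bag has 4 vertices, so the width is 3.

Yes; width 3.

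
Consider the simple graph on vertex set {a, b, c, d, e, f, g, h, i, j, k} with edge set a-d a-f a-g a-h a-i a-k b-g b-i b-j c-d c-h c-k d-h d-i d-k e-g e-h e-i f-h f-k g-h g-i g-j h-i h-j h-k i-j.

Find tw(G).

A width-3 tree decomposition is:
Bags: B1 = {a, d, h, k}  B2 = {a, d, h, i}  B3 = {a, g, h, i}  B4 = {g, h, i, j}  B5 = {b, g, i, j}  B6 = {a, f, h, k}  B7 = {c, d, h, k}  B8 = {e, g, h, i}
Tree: B1–B2, B2–B3, B3–B4, B4–B5, B1–B6, B1–B7, B3–B8
Each bag holds 4 vertices, so the decomposition has width 3, which upper-bounds the treewidth. Conversely, {c, d, h, k} is a clique of size 4, and the vertices of any clique must share a bag in every tree decomposition; so some bag has ≥ 4 vertices and tw(G) ≥ 3. Therefore the treewidth is 3.

3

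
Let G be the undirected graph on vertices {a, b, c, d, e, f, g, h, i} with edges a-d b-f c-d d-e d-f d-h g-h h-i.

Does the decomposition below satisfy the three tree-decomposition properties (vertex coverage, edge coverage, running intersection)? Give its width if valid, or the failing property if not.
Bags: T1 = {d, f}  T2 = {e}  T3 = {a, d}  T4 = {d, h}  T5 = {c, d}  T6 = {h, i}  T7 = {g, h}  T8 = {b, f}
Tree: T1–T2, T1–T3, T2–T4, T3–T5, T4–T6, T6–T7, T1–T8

No — edge (d,e) lies in no bag.

A tree decomposition must satisfy three properties: every vertex lies in some bag; for every edge, both endpoints lie together in some bag; and for every vertex, the bags containing it form a connected subtree. Here edge (d,e) lies in no bag, so the decomposition is invalid.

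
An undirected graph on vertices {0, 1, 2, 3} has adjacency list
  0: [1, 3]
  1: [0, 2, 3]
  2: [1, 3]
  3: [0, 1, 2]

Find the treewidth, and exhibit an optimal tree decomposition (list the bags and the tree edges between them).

Each bag holds 3 vertices, so the decomposition has width 2, which upper-bounds the treewidth. Conversely, {0, 1, 3} is a clique of size 3, and the vertices of any clique must share a bag in every tree decomposition; so some bag has ≥ 3 vertices and tw(G) ≥ 2. The upper and lower bounds meet at 2, so that is the treewidth.

Treewidth 2.
One such decomposition:
Bags: B1 = {1, 2, 3}  B2 = {0, 1, 3}
Tree: B1–B2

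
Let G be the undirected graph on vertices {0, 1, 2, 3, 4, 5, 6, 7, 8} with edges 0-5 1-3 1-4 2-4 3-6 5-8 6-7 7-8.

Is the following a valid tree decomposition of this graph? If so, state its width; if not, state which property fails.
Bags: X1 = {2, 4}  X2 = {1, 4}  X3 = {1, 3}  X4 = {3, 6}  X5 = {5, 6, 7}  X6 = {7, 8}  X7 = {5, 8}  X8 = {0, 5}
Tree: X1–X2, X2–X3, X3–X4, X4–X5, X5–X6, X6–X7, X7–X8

A tree decomposition must satisfy three properties: every vertex lies in some bag; for every edge, both endpoints lie together in some bag; and for every vertex, the bags containing it form a connected subtree. Here bags containing vertex 5 are not connected in the tree, so the decomposition is invalid.

No — bags containing vertex 5 are not connected in the tree.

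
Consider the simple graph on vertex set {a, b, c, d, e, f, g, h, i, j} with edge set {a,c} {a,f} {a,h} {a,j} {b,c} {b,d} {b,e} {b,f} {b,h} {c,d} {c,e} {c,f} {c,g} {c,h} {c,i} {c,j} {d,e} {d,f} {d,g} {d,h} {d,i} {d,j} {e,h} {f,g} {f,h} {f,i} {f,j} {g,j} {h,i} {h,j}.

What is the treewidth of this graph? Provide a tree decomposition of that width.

Treewidth 4.
One optimal decomposition is:
Bags: B1 = {b, c, d, f, h}  B2 = {c, d, f, h, j}  B3 = {a, c, f, h, j}  B4 = {b, c, d, e, h}  B5 = {c, d, f, h, i}  B6 = {c, d, f, g, j}
Tree: B1–B2, B2–B3, B1–B4, B2–B5, B2–B6

Every bag has size at most 5, so the width is 5 − 1 = 4 and tw(G) ≤ 4. On the other hand G contains the 5-clique {b, c, d, e, h}. A clique must lie in a single bag of any decomposition, so no decomposition can have width below 4. Hence tw(G) = 4 exactly.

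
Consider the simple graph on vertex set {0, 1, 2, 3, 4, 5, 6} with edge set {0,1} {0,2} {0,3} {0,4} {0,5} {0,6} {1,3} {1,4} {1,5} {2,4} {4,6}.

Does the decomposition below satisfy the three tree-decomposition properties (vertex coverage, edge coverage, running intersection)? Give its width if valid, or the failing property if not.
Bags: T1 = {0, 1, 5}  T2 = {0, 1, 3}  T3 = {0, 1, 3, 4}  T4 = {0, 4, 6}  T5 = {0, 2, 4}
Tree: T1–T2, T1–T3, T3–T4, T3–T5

A tree decomposition must satisfy three properties: every vertex lies in some bag; for every edge, both endpoints lie together in some bag; and for every vertex, the bags containing it form a connected subtree. Here bags containing vertex 3 are not connected in the tree, so the decomposition is invalid.

No — bags containing vertex 3 are not connected in the tree.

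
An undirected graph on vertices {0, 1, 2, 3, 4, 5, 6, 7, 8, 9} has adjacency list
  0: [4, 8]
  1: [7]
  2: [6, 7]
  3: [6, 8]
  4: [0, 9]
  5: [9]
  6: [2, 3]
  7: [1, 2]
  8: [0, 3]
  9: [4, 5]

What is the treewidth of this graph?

A width-1 tree decomposition is:
Bags: B1 = {5, 9}  B2 = {4, 9}  B3 = {0, 4}  B4 = {0, 8}  B5 = {3, 8}  B6 = {3, 6}  B7 = {2, 6}  B8 = {2, 7}  B9 = {1, 7}
Tree: B1–B2, B2–B3, B3–B4, B4–B5, B5–B6, B6–B7, B7–B8, B8–B9
Every bag has size at most 2, so the width is 2 − 1 = 1 and tw(G) ≤ 1. Any graph with an edge has treewidth ≥ 1, and G has the edge 5–9. The upper and lower bounds meet at 1, so that is the treewidth.

1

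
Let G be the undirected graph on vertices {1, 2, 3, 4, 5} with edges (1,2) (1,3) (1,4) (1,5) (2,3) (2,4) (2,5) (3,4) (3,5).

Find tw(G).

A width-3 tree decomposition is:
Bags: B1 = {1, 2, 3, 4}  B2 = {1, 2, 3, 5}
Tree: B1–B2
The largest bag has 4 vertices, giving width 3; this decomposition certifies tw(G) ≤ 3. Conversely, {1, 2, 3, 4} is a clique of size 4, and the vertices of any clique must share a bag in every tree decomposition; so some bag has ≥ 4 vertices and tw(G) ≥ 3. The upper and lower bounds meet at 3, so that is the treewidth.

3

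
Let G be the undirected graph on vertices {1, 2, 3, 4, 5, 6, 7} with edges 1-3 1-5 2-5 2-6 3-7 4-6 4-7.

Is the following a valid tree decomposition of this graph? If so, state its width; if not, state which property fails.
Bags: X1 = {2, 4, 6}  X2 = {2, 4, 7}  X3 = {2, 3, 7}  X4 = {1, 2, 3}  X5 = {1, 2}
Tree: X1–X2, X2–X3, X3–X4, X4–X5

A tree decomposition must satisfy three properties: every vertex lies in some bag; for every edge, both endpoints lie together in some bag; and for every vertex, the bags containing it form a connected subtree. Here vertex 5 appears in no bag, so the decomposition is invalid.

No — vertex 5 appears in no bag.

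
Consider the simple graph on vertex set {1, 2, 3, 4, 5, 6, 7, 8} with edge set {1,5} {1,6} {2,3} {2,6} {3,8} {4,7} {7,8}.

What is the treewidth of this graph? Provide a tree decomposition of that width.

The largest bag has 2 vertices, giving width 1; this decomposition certifies tw(G) ≤ 1. Any graph with an edge has treewidth ≥ 1, and G has the edge 5–1. The upper and lower bounds meet at 1, so that is the treewidth.

Treewidth 1.
Bags: B1 = {1, 5}  B2 = {1, 6}  B3 = {2, 6}  B4 = {2, 3}  B5 = {3, 8}  B6 = {7, 8}  B7 = {4, 7}
Tree: B1–B2, B2–B3, B3–B4, B4–B5, B5–B6, B6–B7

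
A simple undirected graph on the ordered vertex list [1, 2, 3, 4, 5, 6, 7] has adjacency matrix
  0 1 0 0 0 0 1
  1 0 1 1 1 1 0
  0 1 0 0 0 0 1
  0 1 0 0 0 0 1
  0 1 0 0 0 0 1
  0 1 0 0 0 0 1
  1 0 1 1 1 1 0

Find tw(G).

2

A width-2 tree decomposition is:
Bags: B1 = {2, 6, 7}  B2 = {1, 2, 7}  B3 = {2, 3, 7}  B4 = {2, 4, 7}  B5 = {2, 5, 7}
Tree: B1–B2, B2–B3, B3–B4, B4–B5
Each bag holds 3 vertices, so the decomposition has width 2, which upper-bounds the treewidth. The edges 2–6–7–1–2 form a cycle, so G is not a tree and its treewidth is at least 2. The upper and lower bounds meet at 2, so that is the treewidth.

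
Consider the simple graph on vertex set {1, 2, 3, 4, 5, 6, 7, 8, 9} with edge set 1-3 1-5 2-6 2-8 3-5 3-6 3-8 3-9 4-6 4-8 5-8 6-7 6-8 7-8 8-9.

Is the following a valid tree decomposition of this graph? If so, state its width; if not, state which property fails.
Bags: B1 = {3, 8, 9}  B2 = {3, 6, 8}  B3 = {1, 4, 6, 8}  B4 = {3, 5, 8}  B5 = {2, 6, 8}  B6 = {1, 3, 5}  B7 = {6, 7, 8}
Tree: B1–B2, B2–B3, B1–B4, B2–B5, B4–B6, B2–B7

A tree decomposition must satisfy three properties: every vertex lies in some bag; for every edge, both endpoints lie together in some bag; and for every vertex, the bags containing it form a connected subtree. Here bags containing vertex 1 are not connected in the tree, so the decomposition is invalid.

No — bags containing vertex 1 are not connected in the tree.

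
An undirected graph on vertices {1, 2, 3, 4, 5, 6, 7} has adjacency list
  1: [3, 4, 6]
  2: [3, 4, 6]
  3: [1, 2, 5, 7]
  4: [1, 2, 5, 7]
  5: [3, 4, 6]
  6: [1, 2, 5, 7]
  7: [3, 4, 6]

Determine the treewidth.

3

A width-3 tree decomposition is:
Bags: B1 = {1, 3, 4, 6}  B2 = {2, 3, 4, 6}  B3 = {3, 4, 5, 6}  B4 = {3, 4, 6, 7}
Tree: B1–B2, B2–B3, B3–B4
The largest bag has 4 vertices, giving width 3; this decomposition certifies tw(G) ≤ 3. For the lower bound: the 4 vertex sets {1,3}, {2,4}, {6}, {5} are disjoint, each induces a connected subgraph, and every pair is joined by at least one edge of G. Contracting each set to a single vertex therefore yields K_{4} as a minor, and since treewidth is minor-monotone, tw(G) ≥ tw(K_{4}) = 3. Therefore the treewidth is 3.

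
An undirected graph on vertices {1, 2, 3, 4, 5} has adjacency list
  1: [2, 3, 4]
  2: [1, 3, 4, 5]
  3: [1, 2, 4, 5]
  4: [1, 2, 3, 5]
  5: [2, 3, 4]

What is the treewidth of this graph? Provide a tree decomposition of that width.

Each bag holds 4 vertices, so the decomposition has width 3, which upper-bounds the treewidth. For the lower bound, the 4 vertices {1, 2, 3, 4} are pairwise adjacent, and any tree decomposition puts a clique entirely inside one bag — forcing width ≥ 3. Hence tw(G) = 3 exactly.

Treewidth 3.
One such decomposition:
Bags: B1 = {1, 2, 3, 4}  B2 = {2, 3, 4, 5}
Tree: B1–B2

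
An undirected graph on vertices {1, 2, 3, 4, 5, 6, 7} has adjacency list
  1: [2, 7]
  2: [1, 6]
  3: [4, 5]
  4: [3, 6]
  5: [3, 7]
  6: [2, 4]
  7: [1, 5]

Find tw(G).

A width-2 tree decomposition is:
Bags: B1 = {1, 2, 6}  B2 = {1, 4, 6}  B3 = {1, 3, 4}  B4 = {1, 3, 5}  B5 = {1, 5, 7}
Tree: B1–B2, B2–B3, B3–B4, B4–B5
Each bag holds 3 vertices, so the decomposition has width 2, which upper-bounds the treewidth. The edges 1–2–6–4–3–5–7–1 form a cycle, so G is not a tree and its treewidth is at least 2. Hence tw(G) = 2 exactly.

2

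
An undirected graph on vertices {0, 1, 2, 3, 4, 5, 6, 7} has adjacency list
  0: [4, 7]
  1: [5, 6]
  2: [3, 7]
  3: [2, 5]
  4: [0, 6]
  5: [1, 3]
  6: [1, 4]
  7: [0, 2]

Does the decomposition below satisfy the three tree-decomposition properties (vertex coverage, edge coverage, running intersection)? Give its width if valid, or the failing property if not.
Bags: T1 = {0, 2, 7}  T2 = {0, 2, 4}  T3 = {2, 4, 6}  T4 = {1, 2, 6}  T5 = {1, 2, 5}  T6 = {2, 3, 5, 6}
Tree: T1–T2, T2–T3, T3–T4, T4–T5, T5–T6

No — bags containing vertex 6 are not connected in the tree.

A tree decomposition must satisfy three properties: every vertex lies in some bag; for every edge, both endpoints lie together in some bag; and for every vertex, the bags containing it form a connected subtree. Here bags containing vertex 6 are not connected in the tree, so the decomposition is invalid.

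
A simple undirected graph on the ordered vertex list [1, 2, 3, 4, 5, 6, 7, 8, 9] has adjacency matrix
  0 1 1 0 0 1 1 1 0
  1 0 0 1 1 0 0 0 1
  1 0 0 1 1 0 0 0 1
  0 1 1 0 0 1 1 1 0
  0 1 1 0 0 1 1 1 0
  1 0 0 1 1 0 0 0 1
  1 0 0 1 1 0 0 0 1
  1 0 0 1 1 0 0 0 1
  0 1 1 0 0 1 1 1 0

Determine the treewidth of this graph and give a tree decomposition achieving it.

Treewidth 4.
One such decomposition:
Bags: B1 = {1, 4, 5, 8, 9}  B2 = {1, 4, 5, 7, 9}  B3 = {1, 4, 5, 6, 9}  B4 = {1, 2, 4, 5, 9}  B5 = {1, 3, 4, 5, 9}
Tree: B1–B2, B2–B3, B3–B4, B4–B5

Every bag has size at most 5, so the width is 5 − 1 = 4 and tw(G) ≤ 4. For the lower bound: the 5 vertex sets {4,8}, {5,7}, {1,6}, {9}, {2} are disjoint, each induces a connected subgraph, and every pair is joined by at least one edge of G. Contracting each set to a single vertex therefore yields K_{5} as a minor, and since treewidth is minor-monotone, tw(G) ≥ tw(K_{5}) = 4. Hence tw(G) = 4 exactly.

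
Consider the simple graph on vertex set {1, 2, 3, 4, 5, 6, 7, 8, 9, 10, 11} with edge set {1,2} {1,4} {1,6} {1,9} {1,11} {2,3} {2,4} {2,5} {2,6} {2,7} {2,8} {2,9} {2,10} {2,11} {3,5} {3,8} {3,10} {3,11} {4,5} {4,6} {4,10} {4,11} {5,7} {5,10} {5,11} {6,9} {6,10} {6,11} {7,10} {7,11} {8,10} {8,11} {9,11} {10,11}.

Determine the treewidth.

A width-4 tree decomposition is:
Bags: B1 = {2, 5, 7, 10, 11}  B2 = {2, 3, 5, 10, 11}  B3 = {2, 4, 5, 10, 11}  B4 = {2, 4, 6, 10, 11}  B5 = {1, 2, 4, 6, 11}  B6 = {2, 3, 8, 10, 11}  B7 = {1, 2, 6, 9, 11}
Tree: B1–B2, B1–B3, B3–B4, B4–B5, B2–B6, B5–B7
Each bag holds 5 vertices, so the decomposition has width 4, which upper-bounds the treewidth. Conversely, {1, 2, 6, 9, 11} is a clique of size 5, and the vertices of any clique must share a bag in every tree decomposition; so some bag has ≥ 5 vertices and tw(G) ≥ 4. The upper and lower bounds meet at 4, so that is the treewidth.

4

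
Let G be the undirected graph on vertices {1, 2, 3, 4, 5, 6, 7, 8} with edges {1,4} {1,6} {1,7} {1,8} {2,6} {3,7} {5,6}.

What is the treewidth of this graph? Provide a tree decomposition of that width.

Every bag has size at most 2, so the width is 2 − 1 = 1 and tw(G) ≤ 1. Any graph with an edge has treewidth ≥ 1, and G has the edge 1–8. Combining the bounds, tw(G) = 1.

Treewidth 1.
One optimal decomposition is:
Bags: B1 = {1, 8}  B2 = {1, 4}  B3 = {1, 7}  B4 = {1, 6}  B5 = {2, 6}  B6 = {3, 7}  B7 = {5, 6}
Tree: B1–B2, B1–B3, B3–B4, B4–B5, B3–B6, B4–B7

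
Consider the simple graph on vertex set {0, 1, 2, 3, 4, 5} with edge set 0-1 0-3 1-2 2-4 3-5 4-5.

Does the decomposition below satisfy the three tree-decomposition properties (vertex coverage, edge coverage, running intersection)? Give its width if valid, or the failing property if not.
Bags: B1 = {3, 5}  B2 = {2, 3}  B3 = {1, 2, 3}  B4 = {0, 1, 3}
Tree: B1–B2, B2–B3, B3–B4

No — vertex 4 appears in no bag.

A tree decomposition must satisfy three properties: every vertex lies in some bag; for every edge, both endpoints lie together in some bag; and for every vertex, the bags containing it form a connected subtree. Here vertex 4 appears in no bag, so the decomposition is invalid.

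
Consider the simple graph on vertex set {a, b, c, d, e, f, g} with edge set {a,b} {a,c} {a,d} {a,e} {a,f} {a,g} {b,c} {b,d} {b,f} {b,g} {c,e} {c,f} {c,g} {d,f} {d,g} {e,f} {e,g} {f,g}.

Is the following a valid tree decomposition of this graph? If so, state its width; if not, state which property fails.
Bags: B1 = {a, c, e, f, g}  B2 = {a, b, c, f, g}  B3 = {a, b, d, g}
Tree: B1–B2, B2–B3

No — edge (f,d) lies in no bag.

A tree decomposition must satisfy three properties: every vertex lies in some bag; for every edge, both endpoints lie together in some bag; and for every vertex, the bags containing it form a connected subtree. Here edge (f,d) lies in no bag, so the decomposition is invalid.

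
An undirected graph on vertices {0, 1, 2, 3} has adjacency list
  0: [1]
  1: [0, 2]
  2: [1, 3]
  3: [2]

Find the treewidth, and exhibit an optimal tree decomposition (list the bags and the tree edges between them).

Treewidth 1.
Bags: B1 = {2, 3}  B2 = {1, 2}  B3 = {0, 1}
Tree: B1–B2, B2–B3

Each bag holds 2 vertices, so the decomposition has width 1, which upper-bounds the treewidth. Any graph with an edge has treewidth ≥ 1, and G has the edge 3–2. The upper and lower bounds meet at 1, so that is the treewidth.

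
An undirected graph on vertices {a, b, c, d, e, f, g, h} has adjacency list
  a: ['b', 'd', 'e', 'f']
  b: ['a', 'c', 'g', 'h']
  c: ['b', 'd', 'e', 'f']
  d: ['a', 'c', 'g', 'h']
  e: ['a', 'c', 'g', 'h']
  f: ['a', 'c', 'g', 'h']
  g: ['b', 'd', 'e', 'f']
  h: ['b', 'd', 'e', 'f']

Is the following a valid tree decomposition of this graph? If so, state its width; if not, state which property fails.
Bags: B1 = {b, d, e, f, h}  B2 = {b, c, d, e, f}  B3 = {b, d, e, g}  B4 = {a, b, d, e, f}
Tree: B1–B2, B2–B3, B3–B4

No — edge (f,g) lies in no bag.

A tree decomposition must satisfy three properties: every vertex lies in some bag; for every edge, both endpoints lie together in some bag; and for every vertex, the bags containing it form a connected subtree. Here edge (f,g) lies in no bag, so the decomposition is invalid.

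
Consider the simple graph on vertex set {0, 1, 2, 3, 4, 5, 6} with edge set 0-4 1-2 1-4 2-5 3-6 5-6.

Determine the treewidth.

1

A width-1 tree decomposition is:
Bags: B1 = {0, 4}  B2 = {1, 4}  B3 = {1, 2}  B4 = {2, 5}  B5 = {5, 6}  B6 = {3, 6}
Tree: B1–B2, B2–B3, B3–B4, B4–B5, B5–B6
The largest bag has 2 vertices, giving width 1; this decomposition certifies tw(G) ≤ 1. Any graph with an edge has treewidth ≥ 1, and G has the edge 0–4. The upper and lower bounds meet at 1, so that is the treewidth.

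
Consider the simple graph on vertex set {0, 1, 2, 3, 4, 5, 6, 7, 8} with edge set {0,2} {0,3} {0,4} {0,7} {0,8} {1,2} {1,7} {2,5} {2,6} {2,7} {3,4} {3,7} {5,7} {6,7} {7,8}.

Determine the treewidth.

2

A width-2 tree decomposition is:
Bags: B1 = {1, 2, 7}  B2 = {0, 2, 7}  B3 = {0, 7, 8}  B4 = {2, 6, 7}  B5 = {2, 5, 7}  B6 = {0, 3, 7}  B7 = {0, 3, 4}
Tree: B1–B2, B2–B3, B2–B4, B1–B5, B2–B6, B6–B7
Every bag has size at most 3, so the width is 3 − 1 = 2 and tw(G) ≤ 2. On the other hand G contains the 3-clique {0, 3, 4}. A clique must lie in a single bag of any decomposition, so no decomposition can have width below 2. Therefore the treewidth is 2.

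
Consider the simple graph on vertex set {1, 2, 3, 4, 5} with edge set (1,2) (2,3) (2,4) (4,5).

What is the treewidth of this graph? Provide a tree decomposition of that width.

Every bag has size at most 2, so the width is 2 − 1 = 1 and tw(G) ≤ 1. Any graph with an edge has treewidth ≥ 1, and G has the edge 2–4. Hence tw(G) = 1 exactly.

Treewidth 1.
One optimal decomposition is:
Bags: B1 = {2, 4}  B2 = {2, 3}  B3 = {1, 2}  B4 = {4, 5}
Tree: B1–B2, B2–B3, B1–B4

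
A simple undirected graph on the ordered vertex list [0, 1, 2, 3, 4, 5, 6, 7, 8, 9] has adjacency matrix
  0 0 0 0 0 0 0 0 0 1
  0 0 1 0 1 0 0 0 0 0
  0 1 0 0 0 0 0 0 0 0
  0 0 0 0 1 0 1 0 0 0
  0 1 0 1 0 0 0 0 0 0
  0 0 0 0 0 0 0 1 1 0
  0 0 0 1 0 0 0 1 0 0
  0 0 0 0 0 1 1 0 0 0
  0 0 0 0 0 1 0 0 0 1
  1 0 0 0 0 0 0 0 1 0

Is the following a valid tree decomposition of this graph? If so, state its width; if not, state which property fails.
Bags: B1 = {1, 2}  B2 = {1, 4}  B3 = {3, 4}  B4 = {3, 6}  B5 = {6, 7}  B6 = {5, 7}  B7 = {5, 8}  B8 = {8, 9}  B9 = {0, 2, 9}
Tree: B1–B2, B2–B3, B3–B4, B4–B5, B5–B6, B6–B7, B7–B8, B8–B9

No — bags containing vertex 2 are not connected in the tree.

A tree decomposition must satisfy three properties: every vertex lies in some bag; for every edge, both endpoints lie together in some bag; and for every vertex, the bags containing it form a connected subtree. Here bags containing vertex 2 are not connected in the tree, so the decomposition is invalid.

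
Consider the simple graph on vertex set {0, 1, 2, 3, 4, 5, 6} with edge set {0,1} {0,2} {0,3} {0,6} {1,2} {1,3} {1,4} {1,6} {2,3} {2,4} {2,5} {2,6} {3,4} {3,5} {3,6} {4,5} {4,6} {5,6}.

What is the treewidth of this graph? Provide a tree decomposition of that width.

Treewidth 4.
One optimal decomposition is:
Bags: B1 = {0, 1, 2, 3, 6}  B2 = {1, 2, 3, 4, 6}  B3 = {2, 3, 4, 5, 6}
Tree: B1–B2, B2–B3

Each bag holds 5 vertices, so the decomposition has width 4, which upper-bounds the treewidth. Conversely, {0, 1, 2, 3, 6} is a clique of size 5, and the vertices of any clique must share a bag in every tree decomposition; so some bag has ≥ 5 vertices and tw(G) ≥ 4. The upper and lower bounds meet at 4, so that is the treewidth.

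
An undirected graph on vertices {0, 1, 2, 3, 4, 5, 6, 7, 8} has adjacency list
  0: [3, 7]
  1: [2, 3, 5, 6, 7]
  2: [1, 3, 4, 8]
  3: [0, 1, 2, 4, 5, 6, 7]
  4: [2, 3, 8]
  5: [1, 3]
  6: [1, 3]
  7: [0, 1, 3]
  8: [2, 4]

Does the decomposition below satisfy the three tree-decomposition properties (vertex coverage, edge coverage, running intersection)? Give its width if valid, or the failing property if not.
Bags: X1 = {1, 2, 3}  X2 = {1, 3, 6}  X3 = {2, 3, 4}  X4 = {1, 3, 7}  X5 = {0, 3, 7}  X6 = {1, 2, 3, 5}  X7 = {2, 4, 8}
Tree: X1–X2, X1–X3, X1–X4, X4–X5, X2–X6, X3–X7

A tree decomposition must satisfy three properties: every vertex lies in some bag; for every edge, both endpoints lie together in some bag; and for every vertex, the bags containing it form a connected subtree. Here bags containing vertex 2 are not connected in the tree, so the decomposition is invalid.

No — bags containing vertex 2 are not connected in the tree.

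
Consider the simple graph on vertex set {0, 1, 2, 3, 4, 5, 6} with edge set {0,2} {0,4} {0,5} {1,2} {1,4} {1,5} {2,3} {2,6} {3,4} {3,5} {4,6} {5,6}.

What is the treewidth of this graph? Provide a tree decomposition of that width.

Treewidth 3.
Bags: B1 = {0, 2, 4, 5}  B2 = {2, 3, 4, 5}  B3 = {2, 4, 5, 6}  B4 = {1, 2, 4, 5}
Tree: B1–B2, B2–B3, B3–B4

Each bag holds 4 vertices, so the decomposition has width 3, which upper-bounds the treewidth. For the lower bound: the 4 vertex sets {0,5}, {2,3}, {4}, {6} are disjoint, each induces a connected subgraph, and every pair is joined by at least one edge of G. Contracting each set to a single vertex therefore yields K_{4} as a minor, and since treewidth is minor-monotone, tw(G) ≥ tw(K_{4}) = 3. Therefore the treewidth is 3.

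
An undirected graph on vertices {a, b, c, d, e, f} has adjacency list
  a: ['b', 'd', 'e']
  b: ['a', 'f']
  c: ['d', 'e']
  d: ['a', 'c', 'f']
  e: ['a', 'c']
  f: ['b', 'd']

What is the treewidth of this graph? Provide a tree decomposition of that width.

Treewidth 2.
Bags: B1 = {a, b, f}  B2 = {a, d, f}  B3 = {a, d, e}  B4 = {c, d, e}
Tree: B1–B2, B2–B3, B3–B4

The largest bag has 3 vertices, giving width 2; this decomposition certifies tw(G) ≤ 2. For the lower bound, G contains the cycle b–f–d–a–b, so G is not a forest; only forests have treewidth ≤ 1, hence tw(G) ≥ 2. Therefore the treewidth is 2.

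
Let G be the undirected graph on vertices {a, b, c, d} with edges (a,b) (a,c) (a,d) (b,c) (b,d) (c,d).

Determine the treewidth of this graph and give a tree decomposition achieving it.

With just one bag of size 4, the width is 4 − 1 = 3, so tw(G) ≤ 3. On the other hand G contains the 4-clique {a, b, c, d}. A clique must lie in a single bag of any decomposition, so no decomposition can have width below 3. Hence tw(G) = 3 exactly.

Treewidth 3.
Bags: B1 = {a, b, c, d}
Tree: (single bag)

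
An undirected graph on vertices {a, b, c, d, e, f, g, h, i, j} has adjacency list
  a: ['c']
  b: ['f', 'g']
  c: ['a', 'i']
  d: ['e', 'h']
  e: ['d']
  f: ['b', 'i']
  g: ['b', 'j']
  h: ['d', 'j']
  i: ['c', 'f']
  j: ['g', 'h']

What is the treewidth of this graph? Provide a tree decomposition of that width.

Each bag holds 2 vertices, so the decomposition has width 1, which upper-bounds the treewidth. Any graph with an edge has treewidth ≥ 1, and G has the edge a–c. Therefore the treewidth is 1.

Treewidth 1.
One optimal decomposition is:
Bags: B1 = {a, c}  B2 = {c, i}  B3 = {f, i}  B4 = {b, f}  B5 = {b, g}  B6 = {g, j}  B7 = {h, j}  B8 = {d, h}  B9 = {d, e}
Tree: B1–B2, B2–B3, B3–B4, B4–B5, B5–B6, B6–B7, B7–B8, B8–B9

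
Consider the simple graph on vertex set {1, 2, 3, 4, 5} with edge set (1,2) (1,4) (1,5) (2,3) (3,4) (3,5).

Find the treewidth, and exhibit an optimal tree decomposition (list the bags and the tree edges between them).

Treewidth 2.
One such decomposition:
Bags: B1 = {1, 2, 3}  B2 = {1, 3, 5}  B3 = {1, 3, 4}
Tree: B1–B2, B2–B3

Each bag holds 3 vertices, so the decomposition has width 2, which upper-bounds the treewidth. For the lower bound, G contains the cycle 1–2–3–5–1, so G is not a forest; only forests have treewidth ≤ 1, hence tw(G) ≥ 2. The upper and lower bounds meet at 2, so that is the treewidth.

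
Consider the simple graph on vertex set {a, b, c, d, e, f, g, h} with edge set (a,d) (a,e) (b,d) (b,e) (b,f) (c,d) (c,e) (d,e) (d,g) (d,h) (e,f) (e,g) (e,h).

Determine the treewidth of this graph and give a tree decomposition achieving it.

The largest bag has 3 vertices, giving width 2; this decomposition certifies tw(G) ≤ 2. Conversely, {d, e, g} is a clique of size 3, and the vertices of any clique must share a bag in every tree decomposition; so some bag has ≥ 3 vertices and tw(G) ≥ 2. Hence tw(G) = 2 exactly.

Treewidth 2.
One such decomposition:
Bags: B1 = {d, e, g}  B2 = {b, d, e}  B3 = {c, d, e}  B4 = {a, d, e}  B5 = {d, e, h}  B6 = {b, e, f}
Tree: B1–B2, B1–B3, B3–B4, B3–B5, B2–B6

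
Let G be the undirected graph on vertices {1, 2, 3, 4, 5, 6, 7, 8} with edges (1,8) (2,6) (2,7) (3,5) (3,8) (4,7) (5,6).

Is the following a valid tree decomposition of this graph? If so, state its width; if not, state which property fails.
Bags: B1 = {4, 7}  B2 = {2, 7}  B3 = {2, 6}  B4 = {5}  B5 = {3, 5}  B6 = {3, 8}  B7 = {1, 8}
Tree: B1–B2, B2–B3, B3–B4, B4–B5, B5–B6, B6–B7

A tree decomposition must satisfy three properties: every vertex lies in some bag; for every edge, both endpoints lie together in some bag; and for every vertex, the bags containing it form a connected subtree. Here edge (6,5) lies in no bag, so the decomposition is invalid.

No — edge (6,5) lies in no bag.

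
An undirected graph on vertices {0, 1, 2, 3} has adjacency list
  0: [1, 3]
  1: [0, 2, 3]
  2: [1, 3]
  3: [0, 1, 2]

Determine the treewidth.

2

A width-2 tree decomposition is:
Bags: B1 = {0, 1, 3}  B2 = {1, 2, 3}
Tree: B1–B2
Each bag holds 3 vertices, so the decomposition has width 2, which upper-bounds the treewidth. For the lower bound, the 3 vertices {0, 1, 3} are pairwise adjacent, and any tree decomposition puts a clique entirely inside one bag — forcing width ≥ 2. The upper and lower bounds meet at 2, so that is the treewidth.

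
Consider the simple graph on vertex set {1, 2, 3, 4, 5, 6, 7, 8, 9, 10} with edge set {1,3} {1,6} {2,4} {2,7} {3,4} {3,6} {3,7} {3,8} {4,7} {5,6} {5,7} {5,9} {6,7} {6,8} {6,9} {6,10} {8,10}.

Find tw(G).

2

A width-2 tree decomposition is:
Bags: B1 = {3, 6, 7}  B2 = {1, 3, 6}  B3 = {3, 4, 7}  B4 = {5, 6, 7}  B5 = {2, 4, 7}  B6 = {3, 6, 8}  B7 = {5, 6, 9}  B8 = {6, 8, 10}
Tree: B1–B2, B1–B3, B1–B4, B3–B5, B2–B6, B4–B7, B6–B8
Each bag holds 3 vertices, so the decomposition has width 2, which upper-bounds the treewidth. Conversely, {2, 4, 7} is a clique of size 3, and the vertices of any clique must share a bag in every tree decomposition; so some bag has ≥ 3 vertices and tw(G) ≥ 2. Combining the bounds, tw(G) = 2.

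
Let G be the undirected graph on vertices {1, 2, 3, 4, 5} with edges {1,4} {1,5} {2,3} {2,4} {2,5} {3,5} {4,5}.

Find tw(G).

A width-2 tree decomposition is:
Bags: B1 = {1, 4, 5}  B2 = {2, 4, 5}  B3 = {2, 3, 5}
Tree: B1–B2, B2–B3
The largest bag has 3 vertices, giving width 2; this decomposition certifies tw(G) ≤ 2. Conversely, {1, 4, 5} is a clique of size 3, and the vertices of any clique must share a bag in every tree decomposition; so some bag has ≥ 3 vertices and tw(G) ≥ 2. Combining the bounds, tw(G) = 2.

2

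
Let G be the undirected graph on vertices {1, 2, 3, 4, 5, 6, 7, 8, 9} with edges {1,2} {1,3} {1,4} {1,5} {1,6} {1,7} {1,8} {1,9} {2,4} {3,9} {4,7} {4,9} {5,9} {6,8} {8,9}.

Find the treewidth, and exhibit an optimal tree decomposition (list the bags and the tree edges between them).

Treewidth 2.
Bags: B1 = {1, 8, 9}  B2 = {1, 4, 9}  B3 = {1, 4, 7}  B4 = {1, 3, 9}  B5 = {1, 2, 4}  B6 = {1, 5, 9}  B7 = {1, 6, 8}
Tree: B1–B2, B2–B3, B1–B4, B2–B5, B2–B6, B1–B7

Every bag has size at most 3, so the width is 3 − 1 = 2 and tw(G) ≤ 2. Conversely, {1, 8, 9} is a clique of size 3, and the vertices of any clique must share a bag in every tree decomposition; so some bag has ≥ 3 vertices and tw(G) ≥ 2. The upper and lower bounds meet at 2, so that is the treewidth.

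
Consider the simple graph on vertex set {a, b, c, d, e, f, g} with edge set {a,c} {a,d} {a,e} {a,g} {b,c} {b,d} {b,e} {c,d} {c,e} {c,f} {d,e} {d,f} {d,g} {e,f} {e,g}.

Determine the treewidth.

A width-3 tree decomposition is:
Bags: B1 = {a, c, d, e}  B2 = {a, d, e, g}  B3 = {b, c, d, e}  B4 = {c, d, e, f}
Tree: B1–B2, B1–B3, B1–B4
The largest bag has 4 vertices, giving width 3; this decomposition certifies tw(G) ≤ 3. On the other hand G contains the 4-clique {a, d, e, g}. A clique must lie in a single bag of any decomposition, so no decomposition can have width below 3. Combining the bounds, tw(G) = 3.

3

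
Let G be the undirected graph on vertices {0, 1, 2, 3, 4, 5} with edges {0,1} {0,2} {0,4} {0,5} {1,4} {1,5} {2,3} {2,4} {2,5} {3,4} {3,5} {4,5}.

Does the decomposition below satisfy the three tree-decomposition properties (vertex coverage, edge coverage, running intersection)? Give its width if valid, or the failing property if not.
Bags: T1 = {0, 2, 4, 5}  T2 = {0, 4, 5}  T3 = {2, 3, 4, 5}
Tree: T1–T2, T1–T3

A tree decomposition must satisfy three properties: every vertex lies in some bag; for every edge, both endpoints lie together in some bag; and for every vertex, the bags containing it form a connected subtree. Here vertex 1 appears in no bag, so the decomposition is invalid.

No — vertex 1 appears in no bag.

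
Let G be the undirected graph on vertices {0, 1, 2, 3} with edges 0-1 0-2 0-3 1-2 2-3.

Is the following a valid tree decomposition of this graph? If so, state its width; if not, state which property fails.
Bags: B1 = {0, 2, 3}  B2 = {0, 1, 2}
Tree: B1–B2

Yes; width 2.

Checking the three conditions: (i) the bags cover all of {0, 1, 2, 3}; (ii) for each edge, some bag contains both endpoints; (iii) the bags containing any fixed vertex form a subtree. All hold, so the decomposition is valid with width 3 − 1 = 2.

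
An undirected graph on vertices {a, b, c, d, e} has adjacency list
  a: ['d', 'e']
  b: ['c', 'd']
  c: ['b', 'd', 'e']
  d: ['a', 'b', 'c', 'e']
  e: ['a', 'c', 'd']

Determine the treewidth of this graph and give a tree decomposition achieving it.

Every bag has size at most 3, so the width is 3 − 1 = 2 and tw(G) ≤ 2. Conversely, {c, d, e} is a clique of size 3, and the vertices of any clique must share a bag in every tree decomposition; so some bag has ≥ 3 vertices and tw(G) ≥ 2. Hence tw(G) = 2 exactly.

Treewidth 2.
Bags: B1 = {a, d, e}  B2 = {c, d, e}  B3 = {b, c, d}
Tree: B1–B2, B2–B3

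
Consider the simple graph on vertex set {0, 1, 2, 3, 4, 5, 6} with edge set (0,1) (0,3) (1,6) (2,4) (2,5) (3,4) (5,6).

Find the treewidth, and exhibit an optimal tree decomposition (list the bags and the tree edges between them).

Treewidth 2.
One optimal decomposition is:
Bags: B1 = {2, 3, 4}  B2 = {0, 2, 3}  B3 = {0, 1, 2}  B4 = {1, 2, 6}  B5 = {2, 5, 6}
Tree: B1–B2, B2–B3, B3–B4, B4–B5

Every bag has size at most 3, so the width is 3 − 1 = 2 and tw(G) ≤ 2. The edges 2–4–3–0–1–6–5–2 form a cycle, so G is not a tree and its treewidth is at least 2. Therefore the treewidth is 2.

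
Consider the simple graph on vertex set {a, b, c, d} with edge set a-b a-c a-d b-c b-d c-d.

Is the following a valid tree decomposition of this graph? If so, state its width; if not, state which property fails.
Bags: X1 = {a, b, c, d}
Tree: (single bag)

Every vertex of G appears in some bag (union = {a, b, c, d}); every edge is covered by a bag; and for each vertex v the set of bags containing v is connected in the bag tree. The decomposition is therefore valid. The largest bag has 4 vertices, so the width is 3.

Yes; width 3.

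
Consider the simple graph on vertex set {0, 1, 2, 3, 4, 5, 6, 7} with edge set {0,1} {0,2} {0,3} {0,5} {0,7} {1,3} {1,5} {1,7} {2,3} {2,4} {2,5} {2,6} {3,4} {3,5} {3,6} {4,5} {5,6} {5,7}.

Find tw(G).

A width-3 tree decomposition is:
Bags: B1 = {2, 3, 5, 6}  B2 = {0, 2, 3, 5}  B3 = {0, 1, 3, 5}  B4 = {0, 1, 5, 7}  B5 = {2, 3, 4, 5}
Tree: B1–B2, B2–B3, B3–B4, B1–B5
The largest bag has 4 vertices, giving width 3; this decomposition certifies tw(G) ≤ 3. On the other hand G contains the 4-clique {0, 1, 3, 5}. A clique must lie in a single bag of any decomposition, so no decomposition can have width below 3. Hence tw(G) = 3 exactly.

3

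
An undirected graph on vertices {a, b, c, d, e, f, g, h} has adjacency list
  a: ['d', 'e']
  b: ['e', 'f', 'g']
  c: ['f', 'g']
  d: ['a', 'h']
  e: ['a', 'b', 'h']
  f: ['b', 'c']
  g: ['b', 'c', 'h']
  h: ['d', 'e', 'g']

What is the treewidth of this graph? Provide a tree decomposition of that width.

Treewidth 2.
Bags: B1 = {a, d, e}  B2 = {d, e, h}  B3 = {b, e, h}  B4 = {b, g, h}  B5 = {b, f, g}  B6 = {c, f, g}
Tree: B1–B2, B2–B3, B3–B4, B4–B5, B5–B6

Every bag has size at most 3, so the width is 3 − 1 = 2 and tw(G) ≤ 2. For the lower bound, G contains the cycle a–d–h–e–a, so G is not a forest; only forests have treewidth ≤ 1, hence tw(G) ≥ 2. Combining the bounds, tw(G) = 2.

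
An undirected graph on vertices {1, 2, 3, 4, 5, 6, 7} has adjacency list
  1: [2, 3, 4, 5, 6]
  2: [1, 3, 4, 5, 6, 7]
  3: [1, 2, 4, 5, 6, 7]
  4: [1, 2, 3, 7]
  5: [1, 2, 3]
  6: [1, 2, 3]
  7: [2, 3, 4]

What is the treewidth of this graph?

3

A width-3 tree decomposition is:
Bags: B1 = {1, 2, 3, 5}  B2 = {1, 2, 3, 4}  B3 = {1, 2, 3, 6}  B4 = {2, 3, 4, 7}
Tree: B1–B2, B2–B3, B2–B4
The largest bag has 4 vertices, giving width 3; this decomposition certifies tw(G) ≤ 3. For the lower bound, the 4 vertices {1, 2, 3, 4} are pairwise adjacent, and any tree decomposition puts a clique entirely inside one bag — forcing width ≥ 3. Therefore the treewidth is 3.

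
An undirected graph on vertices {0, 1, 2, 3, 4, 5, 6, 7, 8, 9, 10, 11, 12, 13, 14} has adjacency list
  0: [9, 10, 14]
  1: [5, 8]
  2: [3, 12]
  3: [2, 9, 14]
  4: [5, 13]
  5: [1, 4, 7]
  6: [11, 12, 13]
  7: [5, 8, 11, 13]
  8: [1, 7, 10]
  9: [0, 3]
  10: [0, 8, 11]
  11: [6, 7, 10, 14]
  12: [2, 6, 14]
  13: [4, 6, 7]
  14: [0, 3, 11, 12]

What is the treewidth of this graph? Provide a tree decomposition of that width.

The largest bag has 4 vertices, giving width 3; this decomposition certifies tw(G) ≤ 3. For the lower bound: the 4 vertex sets {1,4,5}, {13}, {7}, {6,8,10,11} are disjoint, each induces a connected subgraph, and every pair is joined by at least one edge of G. Contracting each set to a single vertex therefore yields K_{4} as a minor, and since treewidth is minor-monotone, tw(G) ≥ tw(K_{4}) = 3. Hence tw(G) = 3 exactly.

Treewidth 3.
One optimal decomposition is:
Bags: B1 = {1, 4, 5, 13}  B2 = {1, 5, 7, 13}  B3 = {1, 7, 8, 13}  B4 = {6, 7, 8, 13}  B5 = {6, 7, 8, 11}  B6 = {6, 8, 10, 11}  B7 = {6, 10, 11, 12}  B8 = {10, 11, 12, 14}  B9 = {0, 10, 12, 14}  B10 = {0, 2, 12, 14}  B11 = {0, 2, 3, 14}  B12 = {0, 2, 3, 9}
Tree: B1–B2, B2–B3, B3–B4, B4–B5, B5–B6, B6–B7, B7–B8, B8–B9, B9–B10, B10–B11, B11–B12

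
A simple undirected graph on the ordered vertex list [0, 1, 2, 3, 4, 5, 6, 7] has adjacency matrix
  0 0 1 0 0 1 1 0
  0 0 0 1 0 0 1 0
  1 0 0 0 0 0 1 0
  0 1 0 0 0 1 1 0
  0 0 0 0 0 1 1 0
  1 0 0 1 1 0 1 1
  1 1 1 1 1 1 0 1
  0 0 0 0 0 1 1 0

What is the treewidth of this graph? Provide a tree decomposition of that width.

Treewidth 2.
One optimal decomposition is:
Bags: B1 = {3, 5, 6}  B2 = {4, 5, 6}  B3 = {5, 6, 7}  B4 = {0, 5, 6}  B5 = {1, 3, 6}  B6 = {0, 2, 6}
Tree: B1–B2, B2–B3, B1–B4, B1–B5, B4–B6

Each bag holds 3 vertices, so the decomposition has width 2, which upper-bounds the treewidth. For the lower bound, the 3 vertices {1, 3, 6} are pairwise adjacent, and any tree decomposition puts a clique entirely inside one bag — forcing width ≥ 2. Therefore the treewidth is 2.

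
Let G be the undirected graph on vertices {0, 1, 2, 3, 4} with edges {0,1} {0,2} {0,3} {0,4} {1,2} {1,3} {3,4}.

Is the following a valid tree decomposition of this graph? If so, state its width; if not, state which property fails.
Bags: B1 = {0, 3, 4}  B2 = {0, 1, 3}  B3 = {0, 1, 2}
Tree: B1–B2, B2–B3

Checking the three conditions: (i) the bags cover all of {0, 1, 2, 3, 4}; (ii) for each edge, some bag contains both endpoints; (iii) the bags containing any fixed vertex form a subtree. All hold, so the decomposition is valid with width 3 − 1 = 2.

Yes; width 2.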